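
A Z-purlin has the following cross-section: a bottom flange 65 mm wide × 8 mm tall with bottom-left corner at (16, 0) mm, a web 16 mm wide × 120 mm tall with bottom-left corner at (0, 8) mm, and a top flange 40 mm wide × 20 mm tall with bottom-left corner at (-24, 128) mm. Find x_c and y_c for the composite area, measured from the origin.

bottom flange: A = 65 × 8 = 520.00, centroid at (48.50, 4.00).
web: A = 16 × 120 = 1920.00, centroid at (8.00, 68.00).
top flange: A = 40 × 20 = 800.00, centroid at (-4.00, 138.00).
ΣA = 3240.00 mm²
ΣAx_c = (520.00)(48.50) + (1920.00)(8.00) + (800.00)(-4.00) = 37380.00 mm³
ΣAy_c = (520.00)(4.00) + (1920.00)(68.00) + (800.00)(138.00) = 243040.00 mm³
x_c = 37380.00 / 3240.00 = 11.54 mm
y_c = 243040.00 / 3240.00 = 75.01 mm

x_c = 11.54 mm, y_c = 75.01 mm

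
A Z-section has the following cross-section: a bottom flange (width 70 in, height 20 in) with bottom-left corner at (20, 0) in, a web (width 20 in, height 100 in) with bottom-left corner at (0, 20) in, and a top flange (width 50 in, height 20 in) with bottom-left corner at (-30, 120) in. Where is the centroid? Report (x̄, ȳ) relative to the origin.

bottom flange: A = 70 × 20 = 1400.00, centroid at (55.00, 10.00).
web: A = 20 × 100 = 2000.00, centroid at (10.00, 70.00).
top flange: A = 50 × 20 = 1000.00, centroid at (-5.00, 130.00).
ΣA = 4400.00 in², ΣAx̄ = 92000.00 in³, ΣAȳ = 284000.00 in³.
x̄ = 92000.00/4400.00 = 20.91 in; ȳ = 284000.00/4400.00 = 64.55 in.

x̄ = 20.91 in, ȳ = 64.55 in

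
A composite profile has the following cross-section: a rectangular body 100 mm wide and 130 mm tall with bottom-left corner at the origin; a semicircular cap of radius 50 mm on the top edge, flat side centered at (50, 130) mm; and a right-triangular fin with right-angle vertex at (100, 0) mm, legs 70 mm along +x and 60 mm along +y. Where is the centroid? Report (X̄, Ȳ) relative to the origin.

rectangular body: A = 100 × 130 = 13000.00, centroid at (50.00, 65.00).
semicircular top: A = ½π·50² = 3926.99, centroid at (50.00, 151.22).
triangular fin: A = ½·70·60 = 2100.00, centroid at (123.33, 20.00).
ΣA = 19026.99 mm², ΣAX̄ = 1105349.54 mm³, ΣAȲ = 1480842.14 mm³.
X̄ = 1105349.54/19026.99 = 58.09 mm; Ȳ = 1480842.14/19026.99 = 77.83 mm.

X̄ = 58.09 mm, Ȳ = 77.83 mm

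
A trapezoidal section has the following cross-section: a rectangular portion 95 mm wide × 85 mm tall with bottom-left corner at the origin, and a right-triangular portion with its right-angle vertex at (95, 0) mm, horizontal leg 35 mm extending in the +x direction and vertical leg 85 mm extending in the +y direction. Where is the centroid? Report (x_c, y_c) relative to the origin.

rectangular portion: A = 95 × 85 = 8075.00, centroid at (47.50, 42.50).
triangular portion: A = ½·35·85 = 1487.50, centroid at (106.67, 28.33).
ΣA = 9562.50 mm², ΣAx_c = 542229.17 mm³, ΣAy_c = 385333.33 mm³.
x_c = 542229.17/9562.50 = 56.70 mm; y_c = 385333.33/9562.50 = 40.30 mm.

x_c = 56.70 mm, y_c = 40.30 mm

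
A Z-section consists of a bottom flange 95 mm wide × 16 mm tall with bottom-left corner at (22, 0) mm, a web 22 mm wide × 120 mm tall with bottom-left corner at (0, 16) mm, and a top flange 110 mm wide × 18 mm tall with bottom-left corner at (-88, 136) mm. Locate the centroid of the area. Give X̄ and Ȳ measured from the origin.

X̄ = 11.29 mm, Ȳ = 81.42 mm

bottom flange: A = 95 × 16 = 1520.00, centroid at (69.50, 8.00).
web: A = 22 × 120 = 2640.00, centroid at (11.00, 76.00).
top flange: A = 110 × 18 = 1980.00, centroid at (-33.00, 145.00).
ΣA = 6140.00 mm²
ΣAX̄ = (1520.00)(69.50) + (2640.00)(11.00) + (1980.00)(-33.00) = 69340.00 mm³
ΣAȲ = (1520.00)(8.00) + (2640.00)(76.00) + (1980.00)(145.00) = 499900.00 mm³
X̄ = 69340.00 / 6140.00 = 11.29 mm
Ȳ = 499900.00 / 6140.00 = 81.42 mm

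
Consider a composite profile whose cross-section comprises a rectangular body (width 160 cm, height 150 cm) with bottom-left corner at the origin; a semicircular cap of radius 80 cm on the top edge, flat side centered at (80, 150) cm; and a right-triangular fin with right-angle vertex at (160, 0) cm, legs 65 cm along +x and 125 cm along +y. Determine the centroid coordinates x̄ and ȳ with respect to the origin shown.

x̄ = 90.84 cm, ȳ = 100.18 cm

rectangular body: A = 160 × 150 = 24000.00, centroid at (80.00, 75.00).
semicircular top: A = ½π·80² = 10053.10, centroid at (80.00, 183.95).
triangular fin: A = ½·65·125 = 4062.50, centroid at (181.67, 41.67).
ΣA = 38115.60 cm², ΣAx̄ = 3462268.55 cm³, ΣAȳ = 3818568.64 cm³.
x̄ = 3462268.55/38115.60 = 90.84 cm; ȳ = 3818568.64/38115.60 = 100.18 cm.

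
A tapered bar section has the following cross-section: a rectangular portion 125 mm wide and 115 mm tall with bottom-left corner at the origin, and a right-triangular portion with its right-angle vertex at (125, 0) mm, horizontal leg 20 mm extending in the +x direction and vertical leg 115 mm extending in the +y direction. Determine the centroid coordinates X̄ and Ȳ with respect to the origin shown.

rectangular portion: A = 125 × 115 = 14375.00, centroid at (62.50, 57.50).
triangular portion: A = ½·20·115 = 1150.00, centroid at (131.67, 38.33).
ΣA = 15525.00 mm², ΣAX̄ = 1049854.17 mm³, ΣAȲ = 870645.83 mm³.
X̄ = 1049854.17/15525.00 = 67.62 mm; Ȳ = 870645.83/15525.00 = 56.08 mm.

X̄ = 67.62 mm, Ȳ = 56.08 mm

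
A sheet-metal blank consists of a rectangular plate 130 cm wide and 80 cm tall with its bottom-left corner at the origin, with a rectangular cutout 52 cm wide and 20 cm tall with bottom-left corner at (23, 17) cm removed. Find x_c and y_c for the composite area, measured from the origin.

x_c = 66.78 cm, y_c = 41.44 cm

plate: A = 130 × 80 = 10400.00, centroid at (65.00, 40.00).
hole: A = −(52 × 20) = -1040.00, centroid at (49.00, 27.00).
ΣA = 9360.00 cm²
ΣAx_c = (10400.00)(65.00) + (-1040.00)(49.00) = 625040.00 cm³
ΣAy_c = (10400.00)(40.00) + (-1040.00)(27.00) = 387920.00 cm³
x_c = 625040.00 / 9360.00 = 66.78 cm
y_c = 387920.00 / 9360.00 = 41.44 cm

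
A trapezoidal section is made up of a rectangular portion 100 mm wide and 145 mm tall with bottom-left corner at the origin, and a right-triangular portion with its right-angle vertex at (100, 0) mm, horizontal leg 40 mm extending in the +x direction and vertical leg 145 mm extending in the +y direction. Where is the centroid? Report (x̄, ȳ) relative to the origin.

Part | A | x̄ᵢ | ȳᵢ | A·x̄ᵢ | A·ȳᵢ
rectangular portion | 14500.00 | 50.00 | 72.50 | 725000.00 | 1051250.00
triangular portion | 2900.00 | 113.33 | 48.33 | 328666.67 | 140166.67
Σ | 17400.00 |  |  | 1053666.67 | 1191416.67
x̄ = 1053666.67 / 17400.00 = 60.56 mm
ȳ = 1191416.67 / 17400.00 = 68.47 mm

x̄ = 60.56 mm, ȳ = 68.47 mm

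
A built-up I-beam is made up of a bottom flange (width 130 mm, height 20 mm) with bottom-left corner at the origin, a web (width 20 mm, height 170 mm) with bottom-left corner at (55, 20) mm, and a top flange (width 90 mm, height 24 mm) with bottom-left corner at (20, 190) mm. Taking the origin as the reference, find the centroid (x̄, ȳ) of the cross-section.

bottom flange: A = 130 × 20 = 2600.00, centroid at (65.00, 10.00).
web: A = 20 × 170 = 3400.00, centroid at (65.00, 105.00).
top flange: A = 90 × 24 = 2160.00, centroid at (65.00, 202.00).
ΣA = 8160.00 mm², ΣAx̄ = 530400.00 mm³, ΣAȳ = 819320.00 mm³.
x̄ = 530400.00/8160.00 = 65.00 mm; ȳ = 819320.00/8160.00 = 100.41 mm.

x̄ = 65.00 mm, ȳ = 100.41 mm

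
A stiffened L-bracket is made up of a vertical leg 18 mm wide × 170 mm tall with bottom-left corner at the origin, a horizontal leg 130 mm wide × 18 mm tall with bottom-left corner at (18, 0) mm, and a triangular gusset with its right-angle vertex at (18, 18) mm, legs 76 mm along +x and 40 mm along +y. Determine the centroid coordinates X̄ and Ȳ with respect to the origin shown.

X̄ = 41.56 mm, Ȳ = 47.51 mm

vertical leg: A = 18 × 170 = 3060.00, centroid at (9.00, 85.00).
horizontal leg: A = 130 × 18 = 2340.00, centroid at (83.00, 9.00).
gusset: A = ½·76·40 = 1520.00, centroid at (43.33, 31.33).
ΣA = 6920.00 mm², ΣAX̄ = 287626.67 mm³, ΣAȲ = 328786.67 mm³.
X̄ = 287626.67/6920.00 = 41.56 mm; Ȳ = 328786.67/6920.00 = 47.51 mm.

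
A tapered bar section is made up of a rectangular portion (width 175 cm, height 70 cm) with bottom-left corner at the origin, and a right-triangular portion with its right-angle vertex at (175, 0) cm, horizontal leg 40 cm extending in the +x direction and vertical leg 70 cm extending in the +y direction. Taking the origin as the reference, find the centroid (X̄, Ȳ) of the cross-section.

X̄ = 97.84 cm, Ȳ = 33.80 cm

Part | A | x̄ᵢ | ȳᵢ | A·x̄ᵢ | A·ȳᵢ
rectangular portion | 12250.00 | 87.50 | 35.00 | 1071875.00 | 428750.00
triangular portion | 1400.00 | 188.33 | 23.33 | 263666.67 | 32666.67
Σ | 13650.00 |  |  | 1335541.67 | 461416.67
X̄ = 1335541.67 / 13650.00 = 97.84 cm
Ȳ = 461416.67 / 13650.00 = 33.80 cm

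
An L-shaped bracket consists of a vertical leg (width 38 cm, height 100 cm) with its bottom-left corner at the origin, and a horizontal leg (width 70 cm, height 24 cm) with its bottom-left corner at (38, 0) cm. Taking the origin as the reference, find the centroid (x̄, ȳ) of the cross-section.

vertical leg: A = 38 × 100 = 3800.00, centroid at (19.00, 50.00).
horizontal leg: A = 70 × 24 = 1680.00, centroid at (73.00, 12.00).
ΣA = 5480.00 cm²
ΣAx̄ = (3800.00)(19.00) + (1680.00)(73.00) = 194840.00 cm³
ΣAȳ = (3800.00)(50.00) + (1680.00)(12.00) = 210160.00 cm³
x̄ = 194840.00 / 5480.00 = 35.55 cm
ȳ = 210160.00 / 5480.00 = 38.35 cm

x̄ = 35.55 cm, ȳ = 38.35 cm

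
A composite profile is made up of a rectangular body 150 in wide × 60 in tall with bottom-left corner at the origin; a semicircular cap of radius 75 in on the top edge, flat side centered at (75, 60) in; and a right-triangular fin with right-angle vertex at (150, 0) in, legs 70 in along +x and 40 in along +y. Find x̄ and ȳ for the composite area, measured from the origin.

rectangular body: A = 150 × 60 = 9000.00, centroid at (75.00, 30.00).
semicircular top: A = ½π·75² = 8835.73, centroid at (75.00, 91.83).
triangular fin: A = ½·70·40 = 1400.00, centroid at (173.33, 13.33).
ΣA = 19235.73 in²
ΣAx̄ = (9000.00)(75.00) + (8835.73)(75.00) + (1400.00)(173.33) = 1580346.37 in³
ΣAȳ = (9000.00)(30.00) + (8835.73)(91.83) + (1400.00)(13.33) = 1100060.43 in³
x̄ = 1580346.37 / 19235.73 = 82.16 in
ȳ = 1100060.43 / 19235.73 = 57.19 in

x̄ = 82.16 in, ȳ = 57.19 in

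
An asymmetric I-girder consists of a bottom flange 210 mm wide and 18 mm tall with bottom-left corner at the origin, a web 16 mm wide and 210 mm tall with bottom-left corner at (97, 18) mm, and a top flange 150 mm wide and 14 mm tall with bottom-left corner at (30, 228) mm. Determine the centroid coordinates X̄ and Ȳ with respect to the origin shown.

bottom flange: A = 210 × 18 = 3780.00, centroid at (105.00, 9.00).
web: A = 16 × 210 = 3360.00, centroid at (105.00, 123.00).
top flange: A = 150 × 14 = 2100.00, centroid at (105.00, 235.00).
ΣA = 9240.00 mm², ΣAX̄ = 970200.00 mm³, ΣAȲ = 940800.00 mm³.
X̄ = 970200.00/9240.00 = 105.00 mm; Ȳ = 940800.00/9240.00 = 101.82 mm.

X̄ = 105.00 mm, Ȳ = 101.82 mm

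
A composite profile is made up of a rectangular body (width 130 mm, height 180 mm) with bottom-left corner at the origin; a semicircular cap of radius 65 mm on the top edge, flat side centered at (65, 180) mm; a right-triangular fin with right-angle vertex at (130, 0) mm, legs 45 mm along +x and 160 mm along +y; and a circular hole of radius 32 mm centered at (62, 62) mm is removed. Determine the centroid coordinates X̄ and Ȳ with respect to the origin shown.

rectangular body: A = 130 × 180 = 23400.00, centroid at (65.00, 90.00).
semicircular top: A = ½π·65² = 6636.61, centroid at (65.00, 207.59).
triangular fin: A = ½·45·160 = 3600.00, centroid at (145.00, 53.33).
hole: A = −π·32² = -3216.99, centroid at (62.00, 62.00).
ΣA = 30419.62 mm², ΣAX̄ = 2274926.51 mm³, ΣAȲ = 3476220.51 mm³.
X̄ = 2274926.51/30419.62 = 74.78 mm; Ȳ = 3476220.51/30419.62 = 114.28 mm.

X̄ = 74.78 mm, Ȳ = 114.28 mm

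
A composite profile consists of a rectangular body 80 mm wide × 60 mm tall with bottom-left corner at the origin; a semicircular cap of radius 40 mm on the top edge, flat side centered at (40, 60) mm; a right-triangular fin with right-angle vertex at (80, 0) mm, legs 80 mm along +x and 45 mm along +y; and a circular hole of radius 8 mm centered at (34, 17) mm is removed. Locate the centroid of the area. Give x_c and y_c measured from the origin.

x_c = 53.60 mm, y_c = 40.51 mm

rectangular body: A = 80 × 60 = 4800.00, centroid at (40.00, 30.00).
semicircular top: A = ½π·40² = 2513.27, centroid at (40.00, 76.98).
triangular fin: A = ½·80·45 = 1800.00, centroid at (106.67, 15.00).
hole: A = −π·8² = -201.06, centroid at (34.00, 17.00).
ΣA = 8912.21 mm², ΣAx_c = 477694.86 mm³, ΣAy_c = 361045.06 mm³.
x_c = 477694.86/8912.21 = 53.60 mm; y_c = 361045.06/8912.21 = 40.51 mm.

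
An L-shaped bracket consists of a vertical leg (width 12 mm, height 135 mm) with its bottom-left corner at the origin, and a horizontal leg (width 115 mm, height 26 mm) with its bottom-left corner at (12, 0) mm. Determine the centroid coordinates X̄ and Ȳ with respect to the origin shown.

X̄ = 47.19 mm, Ȳ = 32.15 mm

vertical leg: A = 12 × 135 = 1620.00, centroid at (6.00, 67.50).
horizontal leg: A = 115 × 26 = 2990.00, centroid at (69.50, 13.00).
ΣA = 4610.00 mm², ΣAX̄ = 217525.00 mm³, ΣAȲ = 148220.00 mm³.
X̄ = 217525.00/4610.00 = 47.19 mm; Ȳ = 148220.00/4610.00 = 32.15 mm.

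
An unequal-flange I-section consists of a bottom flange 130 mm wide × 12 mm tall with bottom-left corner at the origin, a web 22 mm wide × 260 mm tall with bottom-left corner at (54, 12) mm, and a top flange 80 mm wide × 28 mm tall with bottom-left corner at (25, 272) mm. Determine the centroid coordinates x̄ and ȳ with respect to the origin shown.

x̄ = 65.00 mm, ȳ = 153.60 mm

Part | A | x̄ᵢ | ȳᵢ | A·x̄ᵢ | A·ȳᵢ
bottom flange | 1560.00 | 65.00 | 6.00 | 101400.00 | 9360.00
web | 5720.00 | 65.00 | 142.00 | 371800.00 | 812240.00
top flange | 2240.00 | 65.00 | 286.00 | 145600.00 | 640640.00
Σ | 9520.00 |  |  | 618800.00 | 1462240.00
x̄ = 618800.00 / 9520.00 = 65.00 mm
ȳ = 1462240.00 / 9520.00 = 153.60 mm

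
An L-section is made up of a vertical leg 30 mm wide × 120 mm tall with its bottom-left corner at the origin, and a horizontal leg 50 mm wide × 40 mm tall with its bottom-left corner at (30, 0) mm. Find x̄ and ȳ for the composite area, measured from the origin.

Part | A | x̄ᵢ | ȳᵢ | A·x̄ᵢ | A·ȳᵢ
vertical leg | 3600.00 | 15.00 | 60.00 | 54000.00 | 216000.00
horizontal leg | 2000.00 | 55.00 | 20.00 | 110000.00 | 40000.00
Σ | 5600.00 |  |  | 164000.00 | 256000.00
x̄ = 164000.00 / 5600.00 = 29.29 mm
ȳ = 256000.00 / 5600.00 = 45.71 mm

x̄ = 29.29 mm, ȳ = 45.71 mm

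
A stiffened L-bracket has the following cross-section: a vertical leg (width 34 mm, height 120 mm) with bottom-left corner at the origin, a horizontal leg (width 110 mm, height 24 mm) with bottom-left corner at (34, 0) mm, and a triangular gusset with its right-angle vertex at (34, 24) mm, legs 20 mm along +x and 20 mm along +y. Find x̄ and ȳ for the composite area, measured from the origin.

x̄ = 45.15 mm, ȳ = 40.84 mm

vertical leg: A = 34 × 120 = 4080.00, centroid at (17.00, 60.00).
horizontal leg: A = 110 × 24 = 2640.00, centroid at (89.00, 12.00).
gusset: A = ½·20·20 = 200.00, centroid at (40.67, 30.67).
ΣA = 6920.00 mm², ΣAx̄ = 312453.33 mm³, ΣAȳ = 282613.33 mm³.
x̄ = 312453.33/6920.00 = 45.15 mm; ȳ = 282613.33/6920.00 = 40.84 mm.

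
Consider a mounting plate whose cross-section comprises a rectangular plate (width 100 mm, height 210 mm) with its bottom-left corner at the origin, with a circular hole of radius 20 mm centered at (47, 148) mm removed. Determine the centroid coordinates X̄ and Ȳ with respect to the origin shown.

X̄ = 50.19 mm, Ȳ = 102.26 mm

plate: A = 100 × 210 = 21000.00, centroid at (50.00, 105.00).
hole: A = −π·20² = -1256.64, centroid at (47.00, 148.00).
ΣA = 19743.36 mm², ΣAX̄ = 990938.06 mm³, ΣAȲ = 2019017.71 mm³.
X̄ = 990938.06/19743.36 = 50.19 mm; Ȳ = 2019017.71/19743.36 = 102.26 mm.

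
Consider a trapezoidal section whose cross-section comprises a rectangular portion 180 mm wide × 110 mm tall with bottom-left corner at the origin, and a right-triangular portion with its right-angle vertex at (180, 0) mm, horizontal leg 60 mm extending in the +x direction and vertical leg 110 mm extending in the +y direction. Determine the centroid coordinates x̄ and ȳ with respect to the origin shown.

Part | A | x̄ᵢ | ȳᵢ | A·x̄ᵢ | A·ȳᵢ
rectangular portion | 19800.00 | 90.00 | 55.00 | 1782000.00 | 1089000.00
triangular portion | 3300.00 | 200.00 | 36.67 | 660000.00 | 121000.00
Σ | 23100.00 |  |  | 2442000.00 | 1210000.00
x̄ = 2442000.00 / 23100.00 = 105.71 mm
ȳ = 1210000.00 / 23100.00 = 52.38 mm

x̄ = 105.71 mm, ȳ = 52.38 mm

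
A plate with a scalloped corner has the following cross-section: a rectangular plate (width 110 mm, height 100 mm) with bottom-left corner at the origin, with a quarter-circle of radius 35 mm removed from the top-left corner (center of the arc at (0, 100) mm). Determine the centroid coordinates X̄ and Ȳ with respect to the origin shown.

Part | A | x̄ᵢ | ȳᵢ | A·x̄ᵢ | A·ȳᵢ
plate | 11000.00 | 55.00 | 50.00 | 605000.00 | 550000.00
removed quarter-circle | -962.11 | 14.85 | 85.15 | -14291.67 | -81919.61
Σ | 10037.89 |  |  | 590708.33 | 468080.39
X̄ = 590708.33 / 10037.89 = 58.85 mm
Ȳ = 468080.39 / 10037.89 = 46.63 mm

X̄ = 58.85 mm, Ȳ = 46.63 mm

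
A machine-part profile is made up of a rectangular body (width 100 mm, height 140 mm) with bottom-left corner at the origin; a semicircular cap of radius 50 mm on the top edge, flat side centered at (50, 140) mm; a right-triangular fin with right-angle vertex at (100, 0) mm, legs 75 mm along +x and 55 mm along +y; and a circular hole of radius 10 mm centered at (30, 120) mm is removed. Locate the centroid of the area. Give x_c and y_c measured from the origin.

Part | A | x̄ᵢ | ȳᵢ | A·x̄ᵢ | A·ȳᵢ
rectangular body | 14000.00 | 50.00 | 70.00 | 700000.00 | 980000.00
semicircular top | 3926.99 | 50.00 | 161.22 | 196349.54 | 633112.05
triangular fin | 2062.50 | 125.00 | 18.33 | 257812.50 | 37812.50
hole | -314.16 | 30.00 | 120.00 | -9424.78 | -37699.11
Σ | 19675.33 |  |  | 1144737.26 | 1613225.44
x_c = 1144737.26 / 19675.33 = 58.18 mm
y_c = 1613225.44 / 19675.33 = 81.99 mm

x_c = 58.18 mm, y_c = 81.99 mm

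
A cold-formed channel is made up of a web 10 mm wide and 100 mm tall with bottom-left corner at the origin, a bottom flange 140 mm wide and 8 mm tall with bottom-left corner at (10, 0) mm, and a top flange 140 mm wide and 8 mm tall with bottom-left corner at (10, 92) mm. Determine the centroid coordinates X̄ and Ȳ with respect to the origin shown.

Part | A | x̄ᵢ | ȳᵢ | A·x̄ᵢ | A·ȳᵢ
web | 1000.00 | 5.00 | 50.00 | 5000.00 | 50000.00
bottom flange | 1120.00 | 80.00 | 4.00 | 89600.00 | 4480.00
top flange | 1120.00 | 80.00 | 96.00 | 89600.00 | 107520.00
Σ | 3240.00 |  |  | 184200.00 | 162000.00
X̄ = 184200.00 / 3240.00 = 56.85 mm
Ȳ = 162000.00 / 3240.00 = 50.00 mm

X̄ = 56.85 mm, Ȳ = 50.00 mm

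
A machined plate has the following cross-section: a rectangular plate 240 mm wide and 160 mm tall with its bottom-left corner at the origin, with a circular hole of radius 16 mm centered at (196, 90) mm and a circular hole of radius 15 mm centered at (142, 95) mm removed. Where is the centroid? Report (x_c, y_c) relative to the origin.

x_c = 117.92 mm, y_c = 79.49 mm

plate: A = 240 × 160 = 38400.00, centroid at (120.00, 80.00).
hole 1: A = −π·16² = -804.25, centroid at (196.00, 90.00).
hole 2: A = −π·15² = -706.86, centroid at (142.00, 95.00).
ΣA = 36888.89 mm², ΣAx_c = 4349993.56 mm³, ΣAy_c = 2932466.16 mm³.
x_c = 4349993.56/36888.89 = 117.92 mm; y_c = 2932466.16/36888.89 = 79.49 mm.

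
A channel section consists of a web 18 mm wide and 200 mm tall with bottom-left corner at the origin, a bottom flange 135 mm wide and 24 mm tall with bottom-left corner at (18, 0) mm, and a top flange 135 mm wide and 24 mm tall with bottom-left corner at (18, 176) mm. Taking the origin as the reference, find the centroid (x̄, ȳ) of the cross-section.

web: A = 18 × 200 = 3600.00, centroid at (9.00, 100.00).
bottom flange: A = 135 × 24 = 3240.00, centroid at (85.50, 12.00).
top flange: A = 135 × 24 = 3240.00, centroid at (85.50, 188.00).
ΣA = 10080.00 mm²
ΣAx̄ = (3600.00)(9.00) + (3240.00)(85.50) + (3240.00)(85.50) = 586440.00 mm³
ΣAȳ = (3600.00)(100.00) + (3240.00)(12.00) + (3240.00)(188.00) = 1008000.00 mm³
x̄ = 586440.00 / 10080.00 = 58.18 mm
ȳ = 1008000.00 / 10080.00 = 100.00 mm

x̄ = 58.18 mm, ȳ = 100.00 mm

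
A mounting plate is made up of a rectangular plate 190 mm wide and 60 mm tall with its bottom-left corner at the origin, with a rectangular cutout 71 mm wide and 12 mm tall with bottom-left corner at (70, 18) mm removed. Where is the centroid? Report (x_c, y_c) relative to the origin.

x_c = 94.15 mm, y_c = 30.48 mm

Part | A | x̄ᵢ | ȳᵢ | A·x̄ᵢ | A·ȳᵢ
plate | 11400.00 | 95.00 | 30.00 | 1083000.00 | 342000.00
hole | -852.00 | 105.50 | 24.00 | -89886.00 | -20448.00
Σ | 10548.00 |  |  | 993114.00 | 321552.00
x_c = 993114.00 / 10548.00 = 94.15 mm
y_c = 321552.00 / 10548.00 = 30.48 mm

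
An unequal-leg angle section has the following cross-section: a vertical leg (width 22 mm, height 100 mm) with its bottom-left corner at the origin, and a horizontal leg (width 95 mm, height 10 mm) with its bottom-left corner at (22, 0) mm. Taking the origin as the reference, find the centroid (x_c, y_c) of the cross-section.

vertical leg: A = 22 × 100 = 2200.00, centroid at (11.00, 50.00).
horizontal leg: A = 95 × 10 = 950.00, centroid at (69.50, 5.00).
ΣA = 3150.00 mm²
ΣAx_c = (2200.00)(11.00) + (950.00)(69.50) = 90225.00 mm³
ΣAy_c = (2200.00)(50.00) + (950.00)(5.00) = 114750.00 mm³
x_c = 90225.00 / 3150.00 = 28.64 mm
y_c = 114750.00 / 3150.00 = 36.43 mm

x_c = 28.64 mm, y_c = 36.43 mm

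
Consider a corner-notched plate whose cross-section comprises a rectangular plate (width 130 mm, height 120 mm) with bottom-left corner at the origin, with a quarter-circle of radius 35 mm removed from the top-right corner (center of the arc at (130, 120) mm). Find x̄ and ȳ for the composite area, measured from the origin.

plate: A = 130 × 120 = 15600.00, centroid at (65.00, 60.00).
removed quarter-circle: A = −¼π·35² = -962.11, centroid at (115.15, 105.15).
ΣA = 14637.89 mm², ΣAx̄ = 903217.01 mm³, ΣAȳ = 834838.14 mm³.
x̄ = 903217.01/14637.89 = 61.70 mm; ȳ = 834838.14/14637.89 = 57.03 mm.

x̄ = 61.70 mm, ȳ = 57.03 mm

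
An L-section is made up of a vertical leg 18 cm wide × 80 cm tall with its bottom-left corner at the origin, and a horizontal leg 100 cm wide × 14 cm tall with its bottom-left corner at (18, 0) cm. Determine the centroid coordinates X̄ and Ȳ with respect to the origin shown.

Part | A | x̄ᵢ | ȳᵢ | A·x̄ᵢ | A·ȳᵢ
vertical leg | 1440.00 | 9.00 | 40.00 | 12960.00 | 57600.00
horizontal leg | 1400.00 | 68.00 | 7.00 | 95200.00 | 9800.00
Σ | 2840.00 |  |  | 108160.00 | 67400.00
X̄ = 108160.00 / 2840.00 = 38.08 cm
Ȳ = 67400.00 / 2840.00 = 23.73 cm

X̄ = 38.08 cm, Ȳ = 23.73 cm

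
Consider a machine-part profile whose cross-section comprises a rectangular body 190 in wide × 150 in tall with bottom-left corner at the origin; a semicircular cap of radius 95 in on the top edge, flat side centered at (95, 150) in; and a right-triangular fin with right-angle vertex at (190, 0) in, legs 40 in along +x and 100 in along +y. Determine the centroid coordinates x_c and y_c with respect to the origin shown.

x_c = 99.85 in, y_c = 109.73 in

rectangular body: A = 190 × 150 = 28500.00, centroid at (95.00, 75.00).
semicircular top: A = ½π·95² = 14176.44, centroid at (95.00, 190.32).
triangular fin: A = ½·40·100 = 2000.00, centroid at (203.33, 33.33).
ΣA = 44676.44 in²
ΣAx_c = (28500.00)(95.00) + (14176.44)(95.00) + (2000.00)(203.33) = 4460928.17 in³
ΣAy_c = (28500.00)(75.00) + (14176.44)(190.32) + (2000.00)(33.33) = 4902215.53 in³
x_c = 4460928.17 / 44676.44 = 99.85 in
y_c = 4902215.53 / 44676.44 = 109.73 in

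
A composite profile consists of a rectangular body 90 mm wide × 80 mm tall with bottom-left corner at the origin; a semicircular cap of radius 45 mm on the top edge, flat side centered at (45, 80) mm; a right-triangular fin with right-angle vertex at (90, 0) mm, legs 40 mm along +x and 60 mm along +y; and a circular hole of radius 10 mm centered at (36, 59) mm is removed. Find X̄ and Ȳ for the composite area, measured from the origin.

X̄ = 51.46 mm, Ȳ = 54.02 mm

rectangular body: A = 90 × 80 = 7200.00, centroid at (45.00, 40.00).
semicircular top: A = ½π·45² = 3180.86, centroid at (45.00, 99.10).
triangular fin: A = ½·40·60 = 1200.00, centroid at (103.33, 20.00).
hole: A = −π·10² = -314.16, centroid at (36.00, 59.00).
ΣA = 11266.70 mm²
ΣAX̄ = (7200.00)(45.00) + (3180.86)(45.00) + (1200.00)(103.33) + (-314.16)(36.00) = 579829.08 mm³
ΣAȲ = (7200.00)(40.00) + (3180.86)(99.10) + (1200.00)(20.00) + (-314.16)(59.00) = 608683.61 mm³
X̄ = 579829.08 / 11266.70 = 51.46 mm
Ȳ = 608683.61 / 11266.70 = 54.02 mm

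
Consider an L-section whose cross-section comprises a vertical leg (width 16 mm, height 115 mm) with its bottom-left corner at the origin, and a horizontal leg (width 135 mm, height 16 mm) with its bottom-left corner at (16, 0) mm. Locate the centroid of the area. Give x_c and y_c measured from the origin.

vertical leg: A = 16 × 115 = 1840.00, centroid at (8.00, 57.50).
horizontal leg: A = 135 × 16 = 2160.00, centroid at (83.50, 8.00).
ΣA = 4000.00 mm², ΣAx_c = 195080.00 mm³, ΣAy_c = 123080.00 mm³.
x_c = 195080.00/4000.00 = 48.77 mm; y_c = 123080.00/4000.00 = 30.77 mm.

x_c = 48.77 mm, y_c = 30.77 mm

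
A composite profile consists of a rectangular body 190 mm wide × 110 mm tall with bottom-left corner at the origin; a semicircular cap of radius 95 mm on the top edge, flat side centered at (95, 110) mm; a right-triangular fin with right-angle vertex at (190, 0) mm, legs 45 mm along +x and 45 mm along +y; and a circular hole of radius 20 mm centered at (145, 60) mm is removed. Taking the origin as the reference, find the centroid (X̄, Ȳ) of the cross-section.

rectangular body: A = 190 × 110 = 20900.00, centroid at (95.00, 55.00).
semicircular top: A = ½π·95² = 14176.44, centroid at (95.00, 150.32).
triangular fin: A = ½·45·45 = 1012.50, centroid at (205.00, 15.00).
hole: A = −π·20² = -1256.64, centroid at (145.00, 60.00).
ΣA = 34832.30 mm²
ΣAX̄ = (20900.00)(95.00) + (14176.44)(95.00) + (1012.50)(205.00) + (-1256.64)(145.00) = 3357611.63 mm³
ΣAȲ = (20900.00)(55.00) + (14176.44)(150.32) + (1012.50)(15.00) + (-1256.64)(60.00) = 3220280.66 mm³
X̄ = 3357611.63 / 34832.30 = 96.39 mm
Ȳ = 3220280.66 / 34832.30 = 92.45 mm

X̄ = 96.39 mm, Ȳ = 92.45 mm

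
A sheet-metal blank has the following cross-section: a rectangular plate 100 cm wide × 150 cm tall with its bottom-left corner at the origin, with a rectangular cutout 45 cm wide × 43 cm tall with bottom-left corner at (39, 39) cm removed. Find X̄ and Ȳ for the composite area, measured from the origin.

X̄ = 48.30 cm, Ȳ = 77.15 cm

Part | A | x̄ᵢ | ȳᵢ | A·x̄ᵢ | A·ȳᵢ
plate | 15000.00 | 50.00 | 75.00 | 750000.00 | 1125000.00
hole | -1935.00 | 61.50 | 60.50 | -119002.50 | -117067.50
Σ | 13065.00 |  |  | 630997.50 | 1007932.50
X̄ = 630997.50 / 13065.00 = 48.30 cm
Ȳ = 1007932.50 / 13065.00 = 77.15 cm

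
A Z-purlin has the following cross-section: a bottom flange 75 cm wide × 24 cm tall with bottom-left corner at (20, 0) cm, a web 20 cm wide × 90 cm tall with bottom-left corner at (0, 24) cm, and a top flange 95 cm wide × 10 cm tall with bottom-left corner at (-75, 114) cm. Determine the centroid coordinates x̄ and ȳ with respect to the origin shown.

x̄ = 20.96 cm, ȳ = 56.89 cm

Part | A | x̄ᵢ | ȳᵢ | A·x̄ᵢ | A·ȳᵢ
bottom flange | 1800.00 | 57.50 | 12.00 | 103500.00 | 21600.00
web | 1800.00 | 10.00 | 69.00 | 18000.00 | 124200.00
top flange | 950.00 | -27.50 | 119.00 | -26125.00 | 113050.00
Σ | 4550.00 |  |  | 95375.00 | 258850.00
x̄ = 95375.00 / 4550.00 = 20.96 cm
ȳ = 258850.00 / 4550.00 = 56.89 cm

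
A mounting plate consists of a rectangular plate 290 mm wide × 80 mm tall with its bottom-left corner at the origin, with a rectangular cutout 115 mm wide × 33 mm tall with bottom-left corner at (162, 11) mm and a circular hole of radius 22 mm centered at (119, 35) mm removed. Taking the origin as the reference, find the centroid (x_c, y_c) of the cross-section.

x_c = 131.40 mm, y_c = 43.08 mm

plate: A = 290 × 80 = 23200.00, centroid at (145.00, 40.00).
hole 1: A = −(115 × 33) = -3795.00, centroid at (219.50, 27.50).
hole 2: A = −π·22² = -1520.53, centroid at (119.00, 35.00).
ΣA = 17884.47 mm²
ΣAx_c = (23200.00)(145.00) + (-3795.00)(219.50) + (-1520.53)(119.00) = 2350054.33 mm³
ΣAy_c = (23200.00)(40.00) + (-3795.00)(27.50) + (-1520.53)(35.00) = 770418.92 mm³
x_c = 2350054.33 / 17884.47 = 131.40 mm
y_c = 770418.92 / 17884.47 = 43.08 mm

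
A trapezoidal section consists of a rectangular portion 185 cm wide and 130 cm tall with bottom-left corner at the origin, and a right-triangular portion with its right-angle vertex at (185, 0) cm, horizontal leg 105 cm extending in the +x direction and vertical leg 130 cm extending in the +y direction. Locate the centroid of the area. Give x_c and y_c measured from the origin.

x_c = 120.68 cm, y_c = 60.21 cm

Part | A | x̄ᵢ | ȳᵢ | A·x̄ᵢ | A·ȳᵢ
rectangular portion | 24050.00 | 92.50 | 65.00 | 2224625.00 | 1563250.00
triangular portion | 6825.00 | 220.00 | 43.33 | 1501500.00 | 295750.00
Σ | 30875.00 |  |  | 3726125.00 | 1859000.00
x_c = 3726125.00 / 30875.00 = 120.68 cm
y_c = 1859000.00 / 30875.00 = 60.21 cm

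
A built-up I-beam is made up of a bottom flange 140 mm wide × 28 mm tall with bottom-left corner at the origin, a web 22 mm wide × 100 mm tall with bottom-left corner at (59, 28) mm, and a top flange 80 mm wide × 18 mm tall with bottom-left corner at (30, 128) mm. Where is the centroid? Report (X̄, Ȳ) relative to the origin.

X̄ = 70.00 mm, Ȳ = 56.05 mm

Part | A | x̄ᵢ | ȳᵢ | A·x̄ᵢ | A·ȳᵢ
bottom flange | 3920.00 | 70.00 | 14.00 | 274400.00 | 54880.00
web | 2200.00 | 70.00 | 78.00 | 154000.00 | 171600.00
top flange | 1440.00 | 70.00 | 137.00 | 100800.00 | 197280.00
Σ | 7560.00 |  |  | 529200.00 | 423760.00
X̄ = 529200.00 / 7560.00 = 70.00 mm
Ȳ = 423760.00 / 7560.00 = 56.05 mm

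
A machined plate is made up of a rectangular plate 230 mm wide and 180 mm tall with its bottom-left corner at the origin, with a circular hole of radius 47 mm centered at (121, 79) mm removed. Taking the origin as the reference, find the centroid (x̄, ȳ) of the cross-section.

x̄ = 113.79 mm, ȳ = 92.22 mm

Part | A | x̄ᵢ | ȳᵢ | A·x̄ᵢ | A·ȳᵢ
plate | 41400.00 | 115.00 | 90.00 | 4761000.00 | 3726000.00
hole | -6939.78 | 121.00 | 79.00 | -839713.16 | -548242.48
Σ | 34460.22 |  |  | 3921286.84 | 3177757.52
x̄ = 3921286.84 / 34460.22 = 113.79 mm
ȳ = 3177757.52 / 34460.22 = 92.22 mm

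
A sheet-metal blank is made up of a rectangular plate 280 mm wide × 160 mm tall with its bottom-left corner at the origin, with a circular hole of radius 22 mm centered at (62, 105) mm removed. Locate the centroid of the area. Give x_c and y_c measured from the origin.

x_c = 142.74 mm, y_c = 79.12 mm

plate: A = 280 × 160 = 44800.00, centroid at (140.00, 80.00).
hole: A = −π·22² = -1520.53, centroid at (62.00, 105.00).
ΣA = 43279.47 mm², ΣAx_c = 6177727.09 mm³, ΣAy_c = 3424344.26 mm³.
x_c = 6177727.09/43279.47 = 142.74 mm; y_c = 3424344.26/43279.47 = 79.12 mm.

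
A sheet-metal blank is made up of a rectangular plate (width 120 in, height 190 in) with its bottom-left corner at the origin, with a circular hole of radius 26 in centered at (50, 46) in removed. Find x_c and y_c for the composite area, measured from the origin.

x_c = 61.03 in, y_c = 100.03 in

Part | A | x̄ᵢ | ȳᵢ | A·x̄ᵢ | A·ȳᵢ
plate | 22800.00 | 60.00 | 95.00 | 1368000.00 | 2166000.00
hole | -2123.72 | 50.00 | 46.00 | -106185.83 | -97690.97
Σ | 20676.28 |  |  | 1261814.17 | 2068309.03
x_c = 1261814.17 / 20676.28 = 61.03 in
y_c = 2068309.03 / 20676.28 = 100.03 in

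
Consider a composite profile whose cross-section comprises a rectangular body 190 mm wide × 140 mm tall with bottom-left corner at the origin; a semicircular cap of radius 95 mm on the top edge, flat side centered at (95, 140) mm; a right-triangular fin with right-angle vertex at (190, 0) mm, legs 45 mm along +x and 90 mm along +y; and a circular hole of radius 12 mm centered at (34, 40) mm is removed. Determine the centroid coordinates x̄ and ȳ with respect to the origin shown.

x̄ = 100.91 mm, ȳ = 105.34 mm

rectangular body: A = 190 × 140 = 26600.00, centroid at (95.00, 70.00).
semicircular top: A = ½π·95² = 14176.44, centroid at (95.00, 180.32).
triangular fin: A = ½·45·90 = 2025.00, centroid at (205.00, 30.00).
hole: A = −π·12² = -452.39, centroid at (34.00, 40.00).
ΣA = 42349.05 mm², ΣAx̄ = 4273505.26 mm³, ΣAȳ = 4460938.92 mm³.
x̄ = 4273505.26/42349.05 = 100.91 mm; ȳ = 4460938.92/42349.05 = 105.34 mm.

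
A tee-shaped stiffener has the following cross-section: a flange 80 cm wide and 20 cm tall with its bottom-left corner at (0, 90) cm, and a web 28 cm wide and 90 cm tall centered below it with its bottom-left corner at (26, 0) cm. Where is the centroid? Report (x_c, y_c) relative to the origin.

Part | A | x̄ᵢ | ȳᵢ | A·x̄ᵢ | A·ȳᵢ
web | 2520.00 | 40.00 | 45.00 | 100800.00 | 113400.00
flange | 1600.00 | 40.00 | 100.00 | 64000.00 | 160000.00
Σ | 4120.00 |  |  | 164800.00 | 273400.00
x_c = 164800.00 / 4120.00 = 40.00 cm
y_c = 273400.00 / 4120.00 = 66.36 cm

x_c = 40.00 cm, y_c = 66.36 cm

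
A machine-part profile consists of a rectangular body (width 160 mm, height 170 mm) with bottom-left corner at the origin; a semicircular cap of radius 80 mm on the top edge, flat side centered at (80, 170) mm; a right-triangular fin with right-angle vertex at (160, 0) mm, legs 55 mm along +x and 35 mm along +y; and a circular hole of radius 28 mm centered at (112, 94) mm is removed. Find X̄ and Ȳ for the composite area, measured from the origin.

rectangular body: A = 160 × 170 = 27200.00, centroid at (80.00, 85.00).
semicircular top: A = ½π·80² = 10053.10, centroid at (80.00, 203.95).
triangular fin: A = ½·55·35 = 962.50, centroid at (178.33, 11.67).
hole: A = −π·28² = -2463.01, centroid at (112.00, 94.00).
ΣA = 35752.59 mm²
ΣAX̄ = (27200.00)(80.00) + (10053.10)(80.00) + (962.50)(178.33) + (-2463.01)(112.00) = 2876036.58 mm³
ΣAȲ = (27200.00)(85.00) + (10053.10)(203.95) + (962.50)(11.67) + (-2463.01)(94.00) = 4142066.09 mm³
X̄ = 2876036.58 / 35752.59 = 80.44 mm
Ȳ = 4142066.09 / 35752.59 = 115.85 mm

X̄ = 80.44 mm, Ȳ = 115.85 mm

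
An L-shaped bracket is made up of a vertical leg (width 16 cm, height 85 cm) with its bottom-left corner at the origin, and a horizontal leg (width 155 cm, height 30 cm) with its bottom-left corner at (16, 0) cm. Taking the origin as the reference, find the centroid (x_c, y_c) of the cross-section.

Part | A | x̄ᵢ | ȳᵢ | A·x̄ᵢ | A·ȳᵢ
vertical leg | 1360.00 | 8.00 | 42.50 | 10880.00 | 57800.00
horizontal leg | 4650.00 | 93.50 | 15.00 | 434775.00 | 69750.00
Σ | 6010.00 |  |  | 445655.00 | 127550.00
x_c = 445655.00 / 6010.00 = 74.15 cm
y_c = 127550.00 / 6010.00 = 21.22 cm

x_c = 74.15 cm, y_c = 21.22 cm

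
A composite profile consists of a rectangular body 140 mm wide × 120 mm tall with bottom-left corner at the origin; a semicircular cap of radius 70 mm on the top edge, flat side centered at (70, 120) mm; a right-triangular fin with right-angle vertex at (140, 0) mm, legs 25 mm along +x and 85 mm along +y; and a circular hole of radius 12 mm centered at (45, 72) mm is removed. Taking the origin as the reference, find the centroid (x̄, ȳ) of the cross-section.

x̄ = 73.77 mm, ȳ = 85.95 mm

Part | A | x̄ᵢ | ȳᵢ | A·x̄ᵢ | A·ȳᵢ
rectangular body | 16800.00 | 70.00 | 60.00 | 1176000.00 | 1008000.00
semicircular top | 7696.90 | 70.00 | 149.71 | 538783.14 | 1152294.91
triangular fin | 1062.50 | 148.33 | 28.33 | 157604.17 | 30104.17
hole | -452.39 | 45.00 | 72.00 | -20357.52 | -32572.03
Σ | 25107.01 |  |  | 1852029.79 | 2157827.04
x̄ = 1852029.79 / 25107.01 = 73.77 mm
ȳ = 2157827.04 / 25107.01 = 85.95 mm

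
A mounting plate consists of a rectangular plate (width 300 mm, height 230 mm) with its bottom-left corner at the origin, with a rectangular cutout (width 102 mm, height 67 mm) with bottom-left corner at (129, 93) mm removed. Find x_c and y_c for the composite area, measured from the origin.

x_c = 146.70 mm, y_c = 113.74 mm

plate: A = 300 × 230 = 69000.00, centroid at (150.00, 115.00).
hole: A = −(102 × 67) = -6834.00, centroid at (180.00, 126.50).
ΣA = 62166.00 mm²
ΣAx_c = (69000.00)(150.00) + (-6834.00)(180.00) = 9119880.00 mm³
ΣAy_c = (69000.00)(115.00) + (-6834.00)(126.50) = 7070499.00 mm³
x_c = 9119880.00 / 62166.00 = 146.70 mm
y_c = 7070499.00 / 62166.00 = 113.74 mm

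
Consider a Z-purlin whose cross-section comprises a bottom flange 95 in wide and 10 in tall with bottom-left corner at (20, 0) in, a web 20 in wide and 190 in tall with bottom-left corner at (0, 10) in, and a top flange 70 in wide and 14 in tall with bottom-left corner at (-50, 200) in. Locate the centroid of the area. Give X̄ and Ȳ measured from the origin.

bottom flange: A = 95 × 10 = 950.00, centroid at (67.50, 5.00).
web: A = 20 × 190 = 3800.00, centroid at (10.00, 105.00).
top flange: A = 70 × 14 = 980.00, centroid at (-15.00, 207.00).
ΣA = 5730.00 in²
ΣAX̄ = (950.00)(67.50) + (3800.00)(10.00) + (980.00)(-15.00) = 87425.00 in³
ΣAȲ = (950.00)(5.00) + (3800.00)(105.00) + (980.00)(207.00) = 606610.00 in³
X̄ = 87425.00 / 5730.00 = 15.26 in
Ȳ = 606610.00 / 5730.00 = 105.87 in

X̄ = 15.26 in, Ȳ = 105.87 in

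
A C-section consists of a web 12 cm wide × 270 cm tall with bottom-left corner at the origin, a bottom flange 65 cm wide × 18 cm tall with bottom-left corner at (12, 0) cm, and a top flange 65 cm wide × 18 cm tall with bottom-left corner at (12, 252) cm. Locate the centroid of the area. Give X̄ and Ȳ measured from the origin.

X̄ = 22.15 cm, Ȳ = 135.00 cm

web: A = 12 × 270 = 3240.00, centroid at (6.00, 135.00).
bottom flange: A = 65 × 18 = 1170.00, centroid at (44.50, 9.00).
top flange: A = 65 × 18 = 1170.00, centroid at (44.50, 261.00).
ΣA = 5580.00 cm², ΣAX̄ = 123570.00 cm³, ΣAȲ = 753300.00 cm³.
X̄ = 123570.00/5580.00 = 22.15 cm; Ȳ = 753300.00/5580.00 = 135.00 cm.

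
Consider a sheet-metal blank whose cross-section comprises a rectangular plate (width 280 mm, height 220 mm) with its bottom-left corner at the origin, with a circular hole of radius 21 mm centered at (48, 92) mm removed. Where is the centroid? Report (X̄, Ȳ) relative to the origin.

X̄ = 142.12 mm, Ȳ = 110.41 mm

plate: A = 280 × 220 = 61600.00, centroid at (140.00, 110.00).
hole: A = −π·21² = -1385.44, centroid at (48.00, 92.00).
ΣA = 60214.56 mm², ΣAX̄ = 8557498.77 mm³, ΣAȲ = 6648539.30 mm³.
X̄ = 8557498.77/60214.56 = 142.12 mm; Ȳ = 6648539.30/60214.56 = 110.41 mm.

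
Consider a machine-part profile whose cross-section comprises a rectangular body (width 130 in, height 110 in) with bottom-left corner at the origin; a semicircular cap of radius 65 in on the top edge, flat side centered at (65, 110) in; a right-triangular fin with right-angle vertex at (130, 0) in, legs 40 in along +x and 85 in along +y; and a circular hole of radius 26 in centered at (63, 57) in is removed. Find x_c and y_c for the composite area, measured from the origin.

x_c = 71.70 in, y_c = 79.30 in

Part | A | x̄ᵢ | ȳᵢ | A·x̄ᵢ | A·ȳᵢ
rectangular body | 14300.00 | 65.00 | 55.00 | 929500.00 | 786500.00
semicircular top | 6636.61 | 65.00 | 137.59 | 431379.94 | 913110.93
triangular fin | 1700.00 | 143.33 | 28.33 | 243666.67 | 48166.67
hole | -2123.72 | 63.00 | 57.00 | -133794.15 | -121051.85
Σ | 20512.90 |  |  | 1470752.46 | 1626725.74
x_c = 1470752.46 / 20512.90 = 71.70 in
y_c = 1626725.74 / 20512.90 = 79.30 in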